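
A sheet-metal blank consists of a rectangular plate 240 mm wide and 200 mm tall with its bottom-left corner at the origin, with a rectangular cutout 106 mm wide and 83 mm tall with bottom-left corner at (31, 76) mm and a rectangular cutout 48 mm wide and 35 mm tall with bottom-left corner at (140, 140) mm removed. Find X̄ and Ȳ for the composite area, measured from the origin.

plate: A = 240 × 200 = 48000.00, centroid at (120.00, 100.00).
hole 1: A = −(106 × 83) = -8798.00, centroid at (84.00, 117.50).
hole 2: A = −(48 × 35) = -1680.00, centroid at (164.00, 157.50).
ΣA = 37522.00 mm², ΣAX̄ = 4745448.00 mm³, ΣAȲ = 3501635.00 mm³.
X̄ = 4745448.00/37522.00 = 126.47 mm; Ȳ = 3501635.00/37522.00 = 93.32 mm.

X̄ = 126.47 mm, Ȳ = 93.32 mm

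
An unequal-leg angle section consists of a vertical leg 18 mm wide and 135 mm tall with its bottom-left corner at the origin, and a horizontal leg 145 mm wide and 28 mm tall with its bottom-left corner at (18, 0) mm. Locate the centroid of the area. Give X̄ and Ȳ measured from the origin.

X̄ = 59.98 mm, Ȳ = 34.03 mm

vertical leg: A = 18 × 135 = 2430.00, centroid at (9.00, 67.50).
horizontal leg: A = 145 × 28 = 4060.00, centroid at (90.50, 14.00).
ΣA = 6490.00 mm², ΣAX̄ = 389300.00 mm³, ΣAȲ = 220865.00 mm³.
X̄ = 389300.00/6490.00 = 59.98 mm; Ȳ = 220865.00/6490.00 = 34.03 mm.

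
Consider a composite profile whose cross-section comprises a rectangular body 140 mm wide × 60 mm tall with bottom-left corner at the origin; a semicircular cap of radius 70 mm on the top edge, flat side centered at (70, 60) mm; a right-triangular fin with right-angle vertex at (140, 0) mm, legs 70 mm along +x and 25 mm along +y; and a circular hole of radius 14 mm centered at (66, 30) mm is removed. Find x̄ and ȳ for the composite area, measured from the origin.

x̄ = 75.14 mm, ȳ = 56.94 mm

Part | A | x̄ᵢ | ȳᵢ | A·x̄ᵢ | A·ȳᵢ
rectangular body | 8400.00 | 70.00 | 30.00 | 588000.00 | 252000.00
semicircular top | 7696.90 | 70.00 | 89.71 | 538783.14 | 690480.79
triangular fin | 875.00 | 163.33 | 8.33 | 142916.67 | 7291.67
hole | -615.75 | 66.00 | 30.00 | -40639.64 | -18472.56
Σ | 16356.15 |  |  | 1229060.16 | 931299.89
x̄ = 1229060.16 / 16356.15 = 75.14 mm
ȳ = 931299.89 / 16356.15 = 56.94 mm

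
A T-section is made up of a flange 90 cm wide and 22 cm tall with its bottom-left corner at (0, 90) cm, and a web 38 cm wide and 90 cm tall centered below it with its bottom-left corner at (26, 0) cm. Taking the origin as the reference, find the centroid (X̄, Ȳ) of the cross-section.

web: A = 38 × 90 = 3420.00, centroid at (45.00, 45.00).
flange: A = 90 × 22 = 1980.00, centroid at (45.00, 101.00).
ΣA = 5400.00 cm², ΣAX̄ = 243000.00 cm³, ΣAȲ = 353880.00 cm³.
X̄ = 243000.00/5400.00 = 45.00 cm; Ȳ = 353880.00/5400.00 = 65.53 cm.

X̄ = 45.00 cm, Ȳ = 65.53 cm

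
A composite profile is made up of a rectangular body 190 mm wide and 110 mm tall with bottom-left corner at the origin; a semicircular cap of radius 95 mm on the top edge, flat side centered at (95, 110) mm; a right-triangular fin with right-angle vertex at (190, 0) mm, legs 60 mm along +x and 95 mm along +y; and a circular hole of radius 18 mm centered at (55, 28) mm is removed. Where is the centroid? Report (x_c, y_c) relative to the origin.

rectangular body: A = 190 × 110 = 20900.00, centroid at (95.00, 55.00).
semicircular top: A = ½π·95² = 14176.44, centroid at (95.00, 150.32).
triangular fin: A = ½·60·95 = 2850.00, centroid at (210.00, 31.67).
hole: A = −π·18² = -1017.88, centroid at (55.00, 28.00).
ΣA = 36908.56 mm²
ΣAx_c = (20900.00)(95.00) + (14176.44)(95.00) + (2850.00)(210.00) + (-1017.88)(55.00) = 3874778.32 mm³
ΣAy_c = (20900.00)(55.00) + (14176.44)(150.32) + (2850.00)(31.67) + (-1017.88)(28.00) = 3342240.86 mm³
x_c = 3874778.32 / 36908.56 = 104.98 mm
y_c = 3342240.86 / 36908.56 = 90.55 mm

x_c = 104.98 mm, y_c = 90.55 mm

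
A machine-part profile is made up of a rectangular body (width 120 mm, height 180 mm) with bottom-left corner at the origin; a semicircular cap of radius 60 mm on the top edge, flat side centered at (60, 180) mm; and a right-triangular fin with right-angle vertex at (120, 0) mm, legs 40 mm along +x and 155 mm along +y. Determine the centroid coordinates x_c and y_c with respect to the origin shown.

Part | A | x̄ᵢ | ȳᵢ | A·x̄ᵢ | A·ȳᵢ
rectangular body | 21600.00 | 60.00 | 90.00 | 1296000.00 | 1944000.00
semicircular top | 5654.87 | 60.00 | 205.46 | 339292.01 | 1161876.02
triangular fin | 3100.00 | 133.33 | 51.67 | 413333.33 | 160166.67
Σ | 30354.87 |  |  | 2048625.34 | 3266042.69
x_c = 2048625.34 / 30354.87 = 67.49 mm
y_c = 3266042.69 / 30354.87 = 107.60 mm

x_c = 67.49 mm, y_c = 107.60 mm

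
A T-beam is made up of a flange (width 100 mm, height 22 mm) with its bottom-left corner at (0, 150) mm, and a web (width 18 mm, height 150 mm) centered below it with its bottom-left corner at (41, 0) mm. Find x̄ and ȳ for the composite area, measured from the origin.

x̄ = 50.00 mm, ȳ = 113.61 mm

web: A = 18 × 150 = 2700.00, centroid at (50.00, 75.00).
flange: A = 100 × 22 = 2200.00, centroid at (50.00, 161.00).
ΣA = 4900.00 mm²
ΣAx̄ = (2700.00)(50.00) + (2200.00)(50.00) = 245000.00 mm³
ΣAȳ = (2700.00)(75.00) + (2200.00)(161.00) = 556700.00 mm³
x̄ = 245000.00 / 4900.00 = 50.00 mm
ȳ = 556700.00 / 4900.00 = 113.61 mm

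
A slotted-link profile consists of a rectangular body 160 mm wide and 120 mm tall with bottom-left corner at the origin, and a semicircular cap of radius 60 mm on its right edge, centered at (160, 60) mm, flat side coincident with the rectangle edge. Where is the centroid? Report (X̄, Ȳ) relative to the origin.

rectangular body: A = 160 × 120 = 19200.00, centroid at (80.00, 60.00).
semicircular end: A = ½π·60² = 5654.87, centroid at (185.46, 60.00).
ΣA = 24854.87 mm², ΣAX̄ = 2584778.68 mm³, ΣAȲ = 1491292.01 mm³.
X̄ = 2584778.68/24854.87 = 103.99 mm; Ȳ = 1491292.01/24854.87 = 60.00 mm.

X̄ = 103.99 mm, Ȳ = 60.00 mm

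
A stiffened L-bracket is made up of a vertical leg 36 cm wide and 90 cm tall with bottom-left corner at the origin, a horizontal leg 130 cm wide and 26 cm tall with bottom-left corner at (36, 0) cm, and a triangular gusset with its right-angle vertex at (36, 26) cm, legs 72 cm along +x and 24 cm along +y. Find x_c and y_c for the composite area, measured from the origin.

Part | A | x̄ᵢ | ȳᵢ | A·x̄ᵢ | A·ȳᵢ
vertical leg | 3240.00 | 18.00 | 45.00 | 58320.00 | 145800.00
horizontal leg | 3380.00 | 101.00 | 13.00 | 341380.00 | 43940.00
gusset | 864.00 | 60.00 | 34.00 | 51840.00 | 29376.00
Σ | 7484.00 |  |  | 451540.00 | 219116.00
x_c = 451540.00 / 7484.00 = 60.33 cm
y_c = 219116.00 / 7484.00 = 29.28 cm

x_c = 60.33 cm, y_c = 29.28 cm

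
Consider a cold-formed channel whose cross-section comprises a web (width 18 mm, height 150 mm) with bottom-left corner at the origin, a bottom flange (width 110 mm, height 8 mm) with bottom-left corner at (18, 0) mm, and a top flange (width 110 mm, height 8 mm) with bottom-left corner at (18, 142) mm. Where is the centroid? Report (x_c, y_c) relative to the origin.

x_c = 34.26 mm, y_c = 75.00 mm

web: A = 18 × 150 = 2700.00, centroid at (9.00, 75.00).
bottom flange: A = 110 × 8 = 880.00, centroid at (73.00, 4.00).
top flange: A = 110 × 8 = 880.00, centroid at (73.00, 146.00).
ΣA = 4460.00 mm²
ΣAx_c = (2700.00)(9.00) + (880.00)(73.00) + (880.00)(73.00) = 152780.00 mm³
ΣAy_c = (2700.00)(75.00) + (880.00)(4.00) + (880.00)(146.00) = 334500.00 mm³
x_c = 152780.00 / 4460.00 = 34.26 mm
y_c = 334500.00 / 4460.00 = 75.00 mm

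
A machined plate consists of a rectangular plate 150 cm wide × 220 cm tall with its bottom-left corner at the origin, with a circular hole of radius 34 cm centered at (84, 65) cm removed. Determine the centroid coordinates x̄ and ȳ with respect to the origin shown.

Part | A | x̄ᵢ | ȳᵢ | A·x̄ᵢ | A·ȳᵢ
plate | 33000.00 | 75.00 | 110.00 | 2475000.00 | 3630000.00
hole | -3631.68 | 84.00 | 65.00 | -305061.21 | -236059.27
Σ | 29368.32 |  |  | 2169938.79 | 3393940.73
x̄ = 2169938.79 / 29368.32 = 73.89 cm
ȳ = 3393940.73 / 29368.32 = 115.56 cm

x̄ = 73.89 cm, ȳ = 115.56 cm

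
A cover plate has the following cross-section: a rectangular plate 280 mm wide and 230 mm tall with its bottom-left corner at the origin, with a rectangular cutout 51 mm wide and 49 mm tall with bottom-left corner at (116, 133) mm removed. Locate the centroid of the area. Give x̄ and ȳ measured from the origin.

x̄ = 139.94 mm, ȳ = 113.28 mm

plate: A = 280 × 230 = 64400.00, centroid at (140.00, 115.00).
hole: A = −(51 × 49) = -2499.00, centroid at (141.50, 157.50).
ΣA = 61901.00 mm², ΣAx̄ = 8662391.50 mm³, ΣAȳ = 7012407.50 mm³.
x̄ = 8662391.50/61901.00 = 139.94 mm; ȳ = 7012407.50/61901.00 = 113.28 mm.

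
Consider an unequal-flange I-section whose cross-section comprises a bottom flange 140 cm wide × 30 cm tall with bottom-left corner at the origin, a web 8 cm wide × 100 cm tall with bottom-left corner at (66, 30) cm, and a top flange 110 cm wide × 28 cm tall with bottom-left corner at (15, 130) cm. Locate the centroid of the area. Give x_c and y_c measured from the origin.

bottom flange: A = 140 × 30 = 4200.00, centroid at (70.00, 15.00).
web: A = 8 × 100 = 800.00, centroid at (70.00, 80.00).
top flange: A = 110 × 28 = 3080.00, centroid at (70.00, 144.00).
ΣA = 8080.00 cm², ΣAx_c = 565600.00 cm³, ΣAy_c = 570520.00 cm³.
x_c = 565600.00/8080.00 = 70.00 cm; y_c = 570520.00/8080.00 = 70.61 cm.

x_c = 70.00 cm, y_c = 70.61 cm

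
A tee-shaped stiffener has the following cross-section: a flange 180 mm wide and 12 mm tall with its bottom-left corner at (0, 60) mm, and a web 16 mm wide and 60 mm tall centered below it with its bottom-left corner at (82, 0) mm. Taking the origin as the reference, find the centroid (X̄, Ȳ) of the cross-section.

X̄ = 90.00 mm, Ȳ = 54.92 mm

Part | A | x̄ᵢ | ȳᵢ | A·x̄ᵢ | A·ȳᵢ
web | 960.00 | 90.00 | 30.00 | 86400.00 | 28800.00
flange | 2160.00 | 90.00 | 66.00 | 194400.00 | 142560.00
Σ | 3120.00 |  |  | 280800.00 | 171360.00
X̄ = 280800.00 / 3120.00 = 90.00 mm
Ȳ = 171360.00 / 3120.00 = 54.92 mm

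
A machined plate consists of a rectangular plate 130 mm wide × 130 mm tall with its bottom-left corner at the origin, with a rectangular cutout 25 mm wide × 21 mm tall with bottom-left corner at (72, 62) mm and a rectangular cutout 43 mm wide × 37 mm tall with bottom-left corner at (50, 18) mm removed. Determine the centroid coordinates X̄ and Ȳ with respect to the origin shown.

Part | A | x̄ᵢ | ȳᵢ | A·x̄ᵢ | A·ȳᵢ
plate | 16900.00 | 65.00 | 65.00 | 1098500.00 | 1098500.00
hole 1 | -525.00 | 84.50 | 72.50 | -44362.50 | -38062.50
hole 2 | -1591.00 | 71.50 | 36.50 | -113756.50 | -58071.50
Σ | 14784.00 |  |  | 940381.00 | 1002366.00
X̄ = 940381.00 / 14784.00 = 63.61 mm
Ȳ = 1002366.00 / 14784.00 = 67.80 mm

X̄ = 63.61 mm, Ȳ = 67.80 mm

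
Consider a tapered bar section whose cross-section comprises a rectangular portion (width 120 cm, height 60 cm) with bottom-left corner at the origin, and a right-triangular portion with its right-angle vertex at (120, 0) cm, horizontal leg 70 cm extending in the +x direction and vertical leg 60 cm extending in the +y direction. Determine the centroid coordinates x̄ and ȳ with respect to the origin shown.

rectangular portion: A = 120 × 60 = 7200.00, centroid at (60.00, 30.00).
triangular portion: A = ½·70·60 = 2100.00, centroid at (143.33, 20.00).
ΣA = 9300.00 cm², ΣAx̄ = 733000.00 cm³, ΣAȳ = 258000.00 cm³.
x̄ = 733000.00/9300.00 = 78.82 cm; ȳ = 258000.00/9300.00 = 27.74 cm.

x̄ = 78.82 cm, ȳ = 27.74 cm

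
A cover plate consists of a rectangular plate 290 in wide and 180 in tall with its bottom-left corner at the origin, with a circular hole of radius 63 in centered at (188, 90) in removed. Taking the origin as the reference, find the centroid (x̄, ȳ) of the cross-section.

x̄ = 131.51 in, ȳ = 90.00 in

plate: A = 290 × 180 = 52200.00, centroid at (145.00, 90.00).
hole: A = −π·63² = -12468.98, centroid at (188.00, 90.00).
ΣA = 39731.02 in², ΣAx̄ = 5224831.53 in³, ΣAȳ = 3575791.69 in³.
x̄ = 5224831.53/39731.02 = 131.51 in; ȳ = 3575791.69/39731.02 = 90.00 in.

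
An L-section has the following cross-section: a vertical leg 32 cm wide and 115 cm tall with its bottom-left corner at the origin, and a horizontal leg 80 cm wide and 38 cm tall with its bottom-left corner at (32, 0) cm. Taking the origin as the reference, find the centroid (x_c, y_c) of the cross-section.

Part | A | x̄ᵢ | ȳᵢ | A·x̄ᵢ | A·ȳᵢ
vertical leg | 3680.00 | 16.00 | 57.50 | 58880.00 | 211600.00
horizontal leg | 3040.00 | 72.00 | 19.00 | 218880.00 | 57760.00
Σ | 6720.00 |  |  | 277760.00 | 269360.00
x_c = 277760.00 / 6720.00 = 41.33 cm
y_c = 269360.00 / 6720.00 = 40.08 cm

x_c = 41.33 cm, y_c = 40.08 cm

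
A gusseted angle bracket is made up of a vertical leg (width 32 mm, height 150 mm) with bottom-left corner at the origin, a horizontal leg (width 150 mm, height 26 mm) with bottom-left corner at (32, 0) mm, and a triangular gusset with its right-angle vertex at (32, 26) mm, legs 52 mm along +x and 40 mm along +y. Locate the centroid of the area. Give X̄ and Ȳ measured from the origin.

X̄ = 56.00 mm, Ȳ = 46.37 mm

vertical leg: A = 32 × 150 = 4800.00, centroid at (16.00, 75.00).
horizontal leg: A = 150 × 26 = 3900.00, centroid at (107.00, 13.00).
gusset: A = ½·52·40 = 1040.00, centroid at (49.33, 39.33).
ΣA = 9740.00 mm²
ΣAX̄ = (4800.00)(16.00) + (3900.00)(107.00) + (1040.00)(49.33) = 545406.67 mm³
ΣAȲ = (4800.00)(75.00) + (3900.00)(13.00) + (1040.00)(39.33) = 451606.67 mm³
X̄ = 545406.67 / 9740.00 = 56.00 mm
Ȳ = 451606.67 / 9740.00 = 46.37 mm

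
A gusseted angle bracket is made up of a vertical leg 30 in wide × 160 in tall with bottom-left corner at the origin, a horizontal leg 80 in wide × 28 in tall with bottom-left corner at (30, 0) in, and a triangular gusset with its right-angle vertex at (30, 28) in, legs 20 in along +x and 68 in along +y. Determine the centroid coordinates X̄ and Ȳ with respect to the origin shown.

X̄ = 32.87 in, Ȳ = 58.27 in

Part | A | x̄ᵢ | ȳᵢ | A·x̄ᵢ | A·ȳᵢ
vertical leg | 4800.00 | 15.00 | 80.00 | 72000.00 | 384000.00
horizontal leg | 2240.00 | 70.00 | 14.00 | 156800.00 | 31360.00
gusset | 680.00 | 36.67 | 50.67 | 24933.33 | 34453.33
Σ | 7720.00 |  |  | 253733.33 | 449813.33
X̄ = 253733.33 / 7720.00 = 32.87 in
Ȳ = 449813.33 / 7720.00 = 58.27 in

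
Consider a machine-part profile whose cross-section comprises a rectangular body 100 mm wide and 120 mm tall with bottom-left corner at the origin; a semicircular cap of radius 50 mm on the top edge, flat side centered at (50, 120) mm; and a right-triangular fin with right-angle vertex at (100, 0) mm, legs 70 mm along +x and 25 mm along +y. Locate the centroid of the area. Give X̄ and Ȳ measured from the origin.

X̄ = 53.82 mm, Ȳ = 76.29 mm

rectangular body: A = 100 × 120 = 12000.00, centroid at (50.00, 60.00).
semicircular top: A = ½π·50² = 3926.99, centroid at (50.00, 141.22).
triangular fin: A = ½·70·25 = 875.00, centroid at (123.33, 8.33).
ΣA = 16801.99 mm²
ΣAX̄ = (12000.00)(50.00) + (3926.99)(50.00) + (875.00)(123.33) = 904266.21 mm³
ΣAȲ = (12000.00)(60.00) + (3926.99)(141.22) + (875.00)(8.33) = 1281863.90 mm³
X̄ = 904266.21 / 16801.99 = 53.82 mm
Ȳ = 1281863.90 / 16801.99 = 76.29 mm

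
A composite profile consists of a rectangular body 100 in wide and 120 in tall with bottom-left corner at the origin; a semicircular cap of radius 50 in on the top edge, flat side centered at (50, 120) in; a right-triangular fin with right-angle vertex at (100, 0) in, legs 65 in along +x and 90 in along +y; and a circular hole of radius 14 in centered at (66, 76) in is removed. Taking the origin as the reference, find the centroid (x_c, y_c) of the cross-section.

rectangular body: A = 100 × 120 = 12000.00, centroid at (50.00, 60.00).
semicircular top: A = ½π·50² = 3926.99, centroid at (50.00, 141.22).
triangular fin: A = ½·65·90 = 2925.00, centroid at (121.67, 30.00).
hole: A = −π·14² = -615.75, centroid at (66.00, 76.00).
ΣA = 18236.24 in²
ΣAx_c = (12000.00)(50.00) + (3926.99)(50.00) + (2925.00)(121.67) + (-615.75)(66.00) = 1111584.90 in³
ΣAy_c = (12000.00)(60.00) + (3926.99)(141.22) + (2925.00)(30.00) + (-615.75)(76.00) = 1315525.07 in³
x_c = 1111584.90 / 18236.24 = 60.95 in
y_c = 1315525.07 / 18236.24 = 72.14 in

x_c = 60.95 in, y_c = 72.14 in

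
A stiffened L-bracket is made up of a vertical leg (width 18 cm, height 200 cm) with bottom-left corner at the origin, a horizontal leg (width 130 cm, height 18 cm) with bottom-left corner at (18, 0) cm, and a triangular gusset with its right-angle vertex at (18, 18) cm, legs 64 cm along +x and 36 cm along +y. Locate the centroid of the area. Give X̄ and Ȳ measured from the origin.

vertical leg: A = 18 × 200 = 3600.00, centroid at (9.00, 100.00).
horizontal leg: A = 130 × 18 = 2340.00, centroid at (83.00, 9.00).
gusset: A = ½·64·36 = 1152.00, centroid at (39.33, 30.00).
ΣA = 7092.00 cm², ΣAX̄ = 271932.00 cm³, ΣAȲ = 415620.00 cm³.
X̄ = 271932.00/7092.00 = 38.34 cm; Ȳ = 415620.00/7092.00 = 58.60 cm.

X̄ = 38.34 cm, Ȳ = 58.60 cm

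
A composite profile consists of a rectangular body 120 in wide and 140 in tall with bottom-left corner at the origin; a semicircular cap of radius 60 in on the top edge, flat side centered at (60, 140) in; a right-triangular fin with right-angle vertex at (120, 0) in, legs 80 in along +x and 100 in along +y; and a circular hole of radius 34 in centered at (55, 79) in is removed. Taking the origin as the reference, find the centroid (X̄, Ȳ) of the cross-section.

X̄ = 75.98 in, Ȳ = 85.79 in

rectangular body: A = 120 × 140 = 16800.00, centroid at (60.00, 70.00).
semicircular top: A = ½π·60² = 5654.87, centroid at (60.00, 165.46).
triangular fin: A = ½·80·100 = 4000.00, centroid at (146.67, 33.33).
hole: A = −π·34² = -3631.68, centroid at (55.00, 79.00).
ΣA = 22823.19 in²
ΣAX̄ = (16800.00)(60.00) + (5654.87)(60.00) + (4000.00)(146.67) + (-3631.68)(55.00) = 1734216.21 in³
ΣAȲ = (16800.00)(70.00) + (5654.87)(165.46) + (4000.00)(33.33) + (-3631.68)(79.00) = 1958111.87 in³
X̄ = 1734216.21 / 22823.19 = 75.98 in
Ȳ = 1958111.87 / 22823.19 = 85.79 in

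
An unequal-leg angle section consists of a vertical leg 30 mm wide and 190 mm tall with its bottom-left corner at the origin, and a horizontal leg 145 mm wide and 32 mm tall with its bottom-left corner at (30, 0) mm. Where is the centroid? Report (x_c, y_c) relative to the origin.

x_c = 54.26 mm, y_c = 59.55 mm

Part | A | x̄ᵢ | ȳᵢ | A·x̄ᵢ | A·ȳᵢ
vertical leg | 5700.00 | 15.00 | 95.00 | 85500.00 | 541500.00
horizontal leg | 4640.00 | 102.50 | 16.00 | 475600.00 | 74240.00
Σ | 10340.00 |  |  | 561100.00 | 615740.00
x_c = 561100.00 / 10340.00 = 54.26 mm
y_c = 615740.00 / 10340.00 = 59.55 mm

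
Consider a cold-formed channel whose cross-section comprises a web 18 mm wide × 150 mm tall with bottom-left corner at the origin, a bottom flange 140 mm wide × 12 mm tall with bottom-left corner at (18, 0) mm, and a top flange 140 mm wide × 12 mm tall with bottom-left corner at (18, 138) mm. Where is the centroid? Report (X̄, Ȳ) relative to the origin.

X̄ = 52.80 mm, Ȳ = 75.00 mm

web: A = 18 × 150 = 2700.00, centroid at (9.00, 75.00).
bottom flange: A = 140 × 12 = 1680.00, centroid at (88.00, 6.00).
top flange: A = 140 × 12 = 1680.00, centroid at (88.00, 144.00).
ΣA = 6060.00 mm², ΣAX̄ = 319980.00 mm³, ΣAȲ = 454500.00 mm³.
X̄ = 319980.00/6060.00 = 52.80 mm; Ȳ = 454500.00/6060.00 = 75.00 mm.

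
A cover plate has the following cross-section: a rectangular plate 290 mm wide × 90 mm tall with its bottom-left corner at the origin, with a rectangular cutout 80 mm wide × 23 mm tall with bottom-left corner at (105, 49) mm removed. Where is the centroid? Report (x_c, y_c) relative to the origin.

Part | A | x̄ᵢ | ȳᵢ | A·x̄ᵢ | A·ȳᵢ
plate | 26100.00 | 145.00 | 45.00 | 3784500.00 | 1174500.00
hole | -1840.00 | 145.00 | 60.50 | -266800.00 | -111320.00
Σ | 24260.00 |  |  | 3517700.00 | 1063180.00
x_c = 3517700.00 / 24260.00 = 145.00 mm
y_c = 1063180.00 / 24260.00 = 43.82 mm

x_c = 145.00 mm, y_c = 43.82 mm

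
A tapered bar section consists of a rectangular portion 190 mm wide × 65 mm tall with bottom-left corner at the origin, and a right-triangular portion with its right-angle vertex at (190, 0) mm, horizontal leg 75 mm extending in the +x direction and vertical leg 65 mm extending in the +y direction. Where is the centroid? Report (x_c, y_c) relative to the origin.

Part | A | x̄ᵢ | ȳᵢ | A·x̄ᵢ | A·ȳᵢ
rectangular portion | 12350.00 | 95.00 | 32.50 | 1173250.00 | 401375.00
triangular portion | 2437.50 | 215.00 | 21.67 | 524062.50 | 52812.50
Σ | 14787.50 |  |  | 1697312.50 | 454187.50
x_c = 1697312.50 / 14787.50 = 114.78 mm
y_c = 454187.50 / 14787.50 = 30.71 mm

x_c = 114.78 mm, y_c = 30.71 mm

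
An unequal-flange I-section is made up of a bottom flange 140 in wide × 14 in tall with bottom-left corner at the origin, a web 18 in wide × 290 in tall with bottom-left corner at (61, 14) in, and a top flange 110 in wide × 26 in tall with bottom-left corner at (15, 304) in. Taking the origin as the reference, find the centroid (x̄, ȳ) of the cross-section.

bottom flange: A = 140 × 14 = 1960.00, centroid at (70.00, 7.00).
web: A = 18 × 290 = 5220.00, centroid at (70.00, 159.00).
top flange: A = 110 × 26 = 2860.00, centroid at (70.00, 317.00).
ΣA = 10040.00 in²
ΣAx̄ = (1960.00)(70.00) + (5220.00)(70.00) + (2860.00)(70.00) = 702800.00 in³
ΣAȳ = (1960.00)(7.00) + (5220.00)(159.00) + (2860.00)(317.00) = 1750320.00 in³
x̄ = 702800.00 / 10040.00 = 70.00 in
ȳ = 1750320.00 / 10040.00 = 174.33 in

x̄ = 70.00 in, ȳ = 174.33 in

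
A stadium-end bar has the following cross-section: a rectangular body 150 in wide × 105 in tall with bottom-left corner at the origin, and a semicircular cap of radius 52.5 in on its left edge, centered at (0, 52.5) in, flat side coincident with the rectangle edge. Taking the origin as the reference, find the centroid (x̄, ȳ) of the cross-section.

x̄ = 54.02 in, ȳ = 52.50 in

rectangular body: A = 150 × 105 = 15750.00, centroid at (75.00, 52.50).
semicircular end: A = ½π·52.5² = 4329.51, centroid at (-22.28, 52.50).
ΣA = 20079.51 in², ΣAx̄ = 1084781.25 in³, ΣAȳ = 1054174.14 in³.
x̄ = 1084781.25/20079.51 = 54.02 in; ȳ = 1054174.14/20079.51 = 52.50 in.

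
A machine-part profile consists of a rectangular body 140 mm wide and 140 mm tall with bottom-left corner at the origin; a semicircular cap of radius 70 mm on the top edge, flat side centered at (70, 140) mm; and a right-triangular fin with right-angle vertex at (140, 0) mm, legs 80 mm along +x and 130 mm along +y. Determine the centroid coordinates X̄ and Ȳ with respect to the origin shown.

Part | A | x̄ᵢ | ȳᵢ | A·x̄ᵢ | A·ȳᵢ
rectangular body | 19600.00 | 70.00 | 70.00 | 1372000.00 | 1372000.00
semicircular top | 7696.90 | 70.00 | 169.71 | 538783.14 | 1306232.95
triangular fin | 5200.00 | 166.67 | 43.33 | 866666.67 | 225333.33
Σ | 32496.90 |  |  | 2777449.81 | 2903566.28
X̄ = 2777449.81 / 32496.90 = 85.47 mm
Ȳ = 2903566.28 / 32496.90 = 89.35 mm

X̄ = 85.47 mm, Ȳ = 89.35 mm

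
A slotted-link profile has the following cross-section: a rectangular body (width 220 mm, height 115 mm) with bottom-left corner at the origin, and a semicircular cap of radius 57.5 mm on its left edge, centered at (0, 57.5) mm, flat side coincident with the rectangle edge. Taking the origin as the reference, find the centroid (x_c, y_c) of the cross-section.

x_c = 87.11 mm, y_c = 57.50 mm

rectangular body: A = 220 × 115 = 25300.00, centroid at (110.00, 57.50).
semicircular end: A = ½π·57.5² = 5193.45, centroid at (-24.40, 57.50).
ΣA = 30493.45 mm², ΣAx_c = 2656260.42 mm³, ΣAy_c = 1753373.11 mm³.
x_c = 2656260.42/30493.45 = 87.11 mm; y_c = 1753373.11/30493.45 = 57.50 mm.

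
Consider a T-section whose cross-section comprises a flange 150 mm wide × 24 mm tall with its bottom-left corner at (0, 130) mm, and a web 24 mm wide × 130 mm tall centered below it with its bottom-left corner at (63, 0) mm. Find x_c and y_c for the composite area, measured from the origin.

web: A = 24 × 130 = 3120.00, centroid at (75.00, 65.00).
flange: A = 150 × 24 = 3600.00, centroid at (75.00, 142.00).
ΣA = 6720.00 mm²
ΣAx_c = (3120.00)(75.00) + (3600.00)(75.00) = 504000.00 mm³
ΣAy_c = (3120.00)(65.00) + (3600.00)(142.00) = 714000.00 mm³
x_c = 504000.00 / 6720.00 = 75.00 mm
y_c = 714000.00 / 6720.00 = 106.25 mm

x_c = 75.00 mm, y_c = 106.25 mm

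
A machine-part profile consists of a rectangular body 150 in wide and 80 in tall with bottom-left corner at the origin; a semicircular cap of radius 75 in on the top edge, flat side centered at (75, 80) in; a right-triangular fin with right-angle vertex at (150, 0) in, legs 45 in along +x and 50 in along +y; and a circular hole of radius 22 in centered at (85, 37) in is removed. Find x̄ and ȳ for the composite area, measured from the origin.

x̄ = 79.21 in, ȳ = 69.99 in

rectangular body: A = 150 × 80 = 12000.00, centroid at (75.00, 40.00).
semicircular top: A = ½π·75² = 8835.73, centroid at (75.00, 111.83).
triangular fin: A = ½·45·50 = 1125.00, centroid at (165.00, 16.67).
hole: A = −π·22² = -1520.53, centroid at (85.00, 37.00).
ΣA = 20440.20 in²
ΣAx̄ = (12000.00)(75.00) + (8835.73)(75.00) + (1125.00)(165.00) + (-1520.53)(85.00) = 1619059.58 in³
ΣAȳ = (12000.00)(40.00) + (8835.73)(111.83) + (1125.00)(16.67) + (-1520.53)(37.00) = 1430598.71 in³
x̄ = 1619059.58 / 20440.20 = 79.21 in
ȳ = 1430598.71 / 20440.20 = 69.99 in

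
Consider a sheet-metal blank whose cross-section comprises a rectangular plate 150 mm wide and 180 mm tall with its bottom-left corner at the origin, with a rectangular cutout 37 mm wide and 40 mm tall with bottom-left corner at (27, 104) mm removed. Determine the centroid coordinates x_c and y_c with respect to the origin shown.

x_c = 76.71 mm, y_c = 88.03 mm

plate: A = 150 × 180 = 27000.00, centroid at (75.00, 90.00).
hole: A = −(37 × 40) = -1480.00, centroid at (45.50, 124.00).
ΣA = 25520.00 mm²
ΣAx_c = (27000.00)(75.00) + (-1480.00)(45.50) = 1957660.00 mm³
ΣAy_c = (27000.00)(90.00) + (-1480.00)(124.00) = 2246480.00 mm³
x_c = 1957660.00 / 25520.00 = 76.71 mm
y_c = 2246480.00 / 25520.00 = 88.03 mm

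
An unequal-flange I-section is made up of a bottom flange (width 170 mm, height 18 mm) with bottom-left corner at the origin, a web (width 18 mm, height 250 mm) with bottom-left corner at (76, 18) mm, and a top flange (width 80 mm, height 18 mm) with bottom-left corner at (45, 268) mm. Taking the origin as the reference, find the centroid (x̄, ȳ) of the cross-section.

bottom flange: A = 170 × 18 = 3060.00, centroid at (85.00, 9.00).
web: A = 18 × 250 = 4500.00, centroid at (85.00, 143.00).
top flange: A = 80 × 18 = 1440.00, centroid at (85.00, 277.00).
ΣA = 9000.00 mm²
ΣAx̄ = (3060.00)(85.00) + (4500.00)(85.00) + (1440.00)(85.00) = 765000.00 mm³
ΣAȳ = (3060.00)(9.00) + (4500.00)(143.00) + (1440.00)(277.00) = 1069920.00 mm³
x̄ = 765000.00 / 9000.00 = 85.00 mm
ȳ = 1069920.00 / 9000.00 = 118.88 mm

x̄ = 85.00 mm, ȳ = 118.88 mm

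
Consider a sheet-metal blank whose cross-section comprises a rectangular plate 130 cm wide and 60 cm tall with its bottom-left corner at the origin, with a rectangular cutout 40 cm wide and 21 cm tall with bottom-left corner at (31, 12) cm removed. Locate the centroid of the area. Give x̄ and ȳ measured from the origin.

x̄ = 66.69 cm, ȳ = 30.91 cm

plate: A = 130 × 60 = 7800.00, centroid at (65.00, 30.00).
hole: A = −(40 × 21) = -840.00, centroid at (51.00, 22.50).
ΣA = 6960.00 cm²
ΣAx̄ = (7800.00)(65.00) + (-840.00)(51.00) = 464160.00 cm³
ΣAȳ = (7800.00)(30.00) + (-840.00)(22.50) = 215100.00 cm³
x̄ = 464160.00 / 6960.00 = 66.69 cm
ȳ = 215100.00 / 6960.00 = 30.91 cm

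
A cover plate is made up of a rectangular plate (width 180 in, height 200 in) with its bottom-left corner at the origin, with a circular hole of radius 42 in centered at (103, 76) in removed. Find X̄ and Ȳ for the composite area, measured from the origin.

X̄ = 87.63 in, Ȳ = 104.37 in

plate: A = 180 × 200 = 36000.00, centroid at (90.00, 100.00).
hole: A = −π·42² = -5541.77, centroid at (103.00, 76.00).
ΣA = 30458.23 in², ΣAX̄ = 2669197.75 in³, ΣAȲ = 3178825.52 in³.
X̄ = 2669197.75/30458.23 = 87.63 in; Ȳ = 3178825.52/30458.23 = 104.37 in.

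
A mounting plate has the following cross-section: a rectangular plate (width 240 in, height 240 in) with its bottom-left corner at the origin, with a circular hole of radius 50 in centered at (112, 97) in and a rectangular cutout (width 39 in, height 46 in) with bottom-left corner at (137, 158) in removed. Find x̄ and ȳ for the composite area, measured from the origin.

Part | A | x̄ᵢ | ȳᵢ | A·x̄ᵢ | A·ȳᵢ
plate | 57600.00 | 120.00 | 120.00 | 6912000.00 | 6912000.00
hole 1 | -7853.98 | 112.00 | 97.00 | -879645.94 | -761836.22
hole 2 | -1794.00 | 156.50 | 181.00 | -280761.00 | -324714.00
Σ | 47952.02 |  |  | 5751593.06 | 5825449.78
x̄ = 5751593.06 / 47952.02 = 119.94 in
ȳ = 5825449.78 / 47952.02 = 121.48 in

x̄ = 119.94 in, ȳ = 121.48 in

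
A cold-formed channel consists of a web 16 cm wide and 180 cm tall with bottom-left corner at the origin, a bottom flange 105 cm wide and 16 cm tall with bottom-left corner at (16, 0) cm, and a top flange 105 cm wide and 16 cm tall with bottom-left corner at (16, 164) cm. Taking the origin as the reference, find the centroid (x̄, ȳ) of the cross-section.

web: A = 16 × 180 = 2880.00, centroid at (8.00, 90.00).
bottom flange: A = 105 × 16 = 1680.00, centroid at (68.50, 8.00).
top flange: A = 105 × 16 = 1680.00, centroid at (68.50, 172.00).
ΣA = 6240.00 cm²
ΣAx̄ = (2880.00)(8.00) + (1680.00)(68.50) + (1680.00)(68.50) = 253200.00 cm³
ΣAȳ = (2880.00)(90.00) + (1680.00)(8.00) + (1680.00)(172.00) = 561600.00 cm³
x̄ = 253200.00 / 6240.00 = 40.58 cm
ȳ = 561600.00 / 6240.00 = 90.00 cm

x̄ = 40.58 cm, ȳ = 90.00 cm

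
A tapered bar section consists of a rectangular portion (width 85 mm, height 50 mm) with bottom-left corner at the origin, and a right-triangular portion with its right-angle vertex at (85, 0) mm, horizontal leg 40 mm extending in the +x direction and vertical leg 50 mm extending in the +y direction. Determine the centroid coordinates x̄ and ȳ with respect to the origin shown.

x̄ = 53.13 mm, ȳ = 23.41 mm

rectangular portion: A = 85 × 50 = 4250.00, centroid at (42.50, 25.00).
triangular portion: A = ½·40·50 = 1000.00, centroid at (98.33, 16.67).
ΣA = 5250.00 mm², ΣAx̄ = 278958.33 mm³, ΣAȳ = 122916.67 mm³.
x̄ = 278958.33/5250.00 = 53.13 mm; ȳ = 122916.67/5250.00 = 23.41 mm.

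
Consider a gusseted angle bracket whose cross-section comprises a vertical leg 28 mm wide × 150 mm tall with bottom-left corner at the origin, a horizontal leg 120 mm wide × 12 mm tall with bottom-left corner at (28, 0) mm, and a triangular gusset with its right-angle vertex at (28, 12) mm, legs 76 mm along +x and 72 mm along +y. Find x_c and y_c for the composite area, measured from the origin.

x_c = 39.57 mm, y_c = 50.40 mm

Part | A | x̄ᵢ | ȳᵢ | A·x̄ᵢ | A·ȳᵢ
vertical leg | 4200.00 | 14.00 | 75.00 | 58800.00 | 315000.00
horizontal leg | 1440.00 | 88.00 | 6.00 | 126720.00 | 8640.00
gusset | 2736.00 | 53.33 | 36.00 | 145920.00 | 98496.00
Σ | 8376.00 |  |  | 331440.00 | 422136.00
x_c = 331440.00 / 8376.00 = 39.57 mm
y_c = 422136.00 / 8376.00 = 50.40 mm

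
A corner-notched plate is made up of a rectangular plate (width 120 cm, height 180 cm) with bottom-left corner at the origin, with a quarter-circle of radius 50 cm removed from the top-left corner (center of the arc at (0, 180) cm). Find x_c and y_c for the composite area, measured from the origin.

plate: A = 120 × 180 = 21600.00, centroid at (60.00, 90.00).
removed quarter-circle: A = −¼π·50² = -1963.50, centroid at (21.22, 158.78).
ΣA = 19636.50 cm², ΣAx_c = 1254333.33 cm³, ΣAy_c = 1632237.49 cm³.
x_c = 1254333.33/19636.50 = 63.88 cm; y_c = 1632237.49/19636.50 = 83.12 cm.

x_c = 63.88 cm, y_c = 83.12 cm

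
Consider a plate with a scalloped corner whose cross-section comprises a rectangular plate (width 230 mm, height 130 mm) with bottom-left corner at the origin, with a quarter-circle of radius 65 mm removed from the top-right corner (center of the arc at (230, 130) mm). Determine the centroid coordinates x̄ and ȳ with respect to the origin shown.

x̄ = 104.09 mm, ȳ = 60.33 mm

Part | A | x̄ᵢ | ȳᵢ | A·x̄ᵢ | A·ȳᵢ
plate | 29900.00 | 115.00 | 65.00 | 3438500.00 | 1943500.00
removed quarter-circle | -3318.31 | 202.41 | 102.41 | -671669.00 | -339838.27
Σ | 26581.69 |  |  | 2766831.00 | 1603661.73
x̄ = 2766831.00 / 26581.69 = 104.09 mm
ȳ = 1603661.73 / 26581.69 = 60.33 mm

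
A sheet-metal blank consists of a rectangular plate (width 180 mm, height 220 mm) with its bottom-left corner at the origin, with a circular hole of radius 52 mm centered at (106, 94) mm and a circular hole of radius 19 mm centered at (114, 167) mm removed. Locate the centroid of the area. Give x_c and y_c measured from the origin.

plate: A = 180 × 220 = 39600.00, centroid at (90.00, 110.00).
hole 1: A = −π·52² = -8494.87, centroid at (106.00, 94.00).
hole 2: A = −π·19² = -1134.11, centroid at (114.00, 167.00).
ΣA = 29971.02 mm², ΣAx_c = 2534255.04 mm³, ΣAy_c = 3368085.35 mm³.
x_c = 2534255.04/29971.02 = 84.56 mm; y_c = 3368085.35/29971.02 = 112.38 mm.

x_c = 84.56 mm, y_c = 112.38 mm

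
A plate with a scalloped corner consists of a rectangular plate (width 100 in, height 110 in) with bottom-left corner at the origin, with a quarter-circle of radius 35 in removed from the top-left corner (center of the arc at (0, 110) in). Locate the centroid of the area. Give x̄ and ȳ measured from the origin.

x̄ = 53.37 in, ȳ = 51.15 in

Part | A | x̄ᵢ | ȳᵢ | A·x̄ᵢ | A·ȳᵢ
plate | 11000.00 | 50.00 | 55.00 | 550000.00 | 605000.00
removed quarter-circle | -962.11 | 14.85 | 95.15 | -14291.67 | -91540.74
Σ | 10037.89 |  |  | 535708.33 | 513459.26
x̄ = 535708.33 / 10037.89 = 53.37 in
ȳ = 513459.26 / 10037.89 = 51.15 in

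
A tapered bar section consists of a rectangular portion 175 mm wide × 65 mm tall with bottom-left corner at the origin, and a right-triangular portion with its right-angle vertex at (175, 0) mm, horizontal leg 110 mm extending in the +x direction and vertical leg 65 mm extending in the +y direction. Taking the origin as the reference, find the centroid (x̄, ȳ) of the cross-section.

rectangular portion: A = 175 × 65 = 11375.00, centroid at (87.50, 32.50).
triangular portion: A = ½·110·65 = 3575.00, centroid at (211.67, 21.67).
ΣA = 14950.00 mm²
ΣAx̄ = (11375.00)(87.50) + (3575.00)(211.67) = 1752020.83 mm³
ΣAȳ = (11375.00)(32.50) + (3575.00)(21.67) = 447145.83 mm³
x̄ = 1752020.83 / 14950.00 = 117.19 mm
ȳ = 447145.83 / 14950.00 = 29.91 mm

x̄ = 117.19 mm, ȳ = 29.91 mm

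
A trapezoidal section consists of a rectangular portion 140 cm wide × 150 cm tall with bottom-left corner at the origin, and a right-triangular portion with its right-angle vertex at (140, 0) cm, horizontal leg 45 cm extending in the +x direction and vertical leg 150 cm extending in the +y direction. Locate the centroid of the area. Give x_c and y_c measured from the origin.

x_c = 81.77 cm, y_c = 71.54 cm

rectangular portion: A = 140 × 150 = 21000.00, centroid at (70.00, 75.00).
triangular portion: A = ½·45·150 = 3375.00, centroid at (155.00, 50.00).
ΣA = 24375.00 cm²
ΣAx_c = (21000.00)(70.00) + (3375.00)(155.00) = 1993125.00 cm³
ΣAy_c = (21000.00)(75.00) + (3375.00)(50.00) = 1743750.00 cm³
x_c = 1993125.00 / 24375.00 = 81.77 cm
y_c = 1743750.00 / 24375.00 = 71.54 cm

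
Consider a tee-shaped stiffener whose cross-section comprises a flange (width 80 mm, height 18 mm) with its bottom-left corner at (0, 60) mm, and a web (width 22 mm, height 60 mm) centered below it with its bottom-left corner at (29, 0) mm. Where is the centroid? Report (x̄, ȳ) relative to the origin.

x̄ = 40.00 mm, ȳ = 50.35 mm

web: A = 22 × 60 = 1320.00, centroid at (40.00, 30.00).
flange: A = 80 × 18 = 1440.00, centroid at (40.00, 69.00).
ΣA = 2760.00 mm², ΣAx̄ = 110400.00 mm³, ΣAȳ = 138960.00 mm³.
x̄ = 110400.00/2760.00 = 40.00 mm; ȳ = 138960.00/2760.00 = 50.35 mm.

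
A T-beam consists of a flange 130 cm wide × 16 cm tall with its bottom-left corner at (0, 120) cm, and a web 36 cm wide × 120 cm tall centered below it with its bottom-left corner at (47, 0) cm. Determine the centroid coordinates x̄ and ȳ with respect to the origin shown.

x̄ = 65.00 cm, ȳ = 82.10 cm

Part | A | x̄ᵢ | ȳᵢ | A·x̄ᵢ | A·ȳᵢ
web | 4320.00 | 65.00 | 60.00 | 280800.00 | 259200.00
flange | 2080.00 | 65.00 | 128.00 | 135200.00 | 266240.00
Σ | 6400.00 |  |  | 416000.00 | 525440.00
x̄ = 416000.00 / 6400.00 = 65.00 cm
ȳ = 525440.00 / 6400.00 = 82.10 cm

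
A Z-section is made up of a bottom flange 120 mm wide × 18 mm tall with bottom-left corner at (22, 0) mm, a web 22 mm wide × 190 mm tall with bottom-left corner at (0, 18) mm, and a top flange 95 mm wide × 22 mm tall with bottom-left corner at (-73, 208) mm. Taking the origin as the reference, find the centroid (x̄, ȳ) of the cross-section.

x̄ = 20.14 mm, ȳ = 112.63 mm

Part | A | x̄ᵢ | ȳᵢ | A·x̄ᵢ | A·ȳᵢ
bottom flange | 2160.00 | 82.00 | 9.00 | 177120.00 | 19440.00
web | 4180.00 | 11.00 | 113.00 | 45980.00 | 472340.00
top flange | 2090.00 | -25.50 | 219.00 | -53295.00 | 457710.00
Σ | 8430.00 |  |  | 169805.00 | 949490.00
x̄ = 169805.00 / 8430.00 = 20.14 mm
ȳ = 949490.00 / 8430.00 = 112.63 mm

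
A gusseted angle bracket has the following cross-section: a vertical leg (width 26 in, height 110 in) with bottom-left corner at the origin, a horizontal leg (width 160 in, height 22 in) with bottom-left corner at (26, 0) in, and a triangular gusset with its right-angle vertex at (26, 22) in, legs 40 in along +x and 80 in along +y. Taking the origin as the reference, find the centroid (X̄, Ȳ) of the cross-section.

vertical leg: A = 26 × 110 = 2860.00, centroid at (13.00, 55.00).
horizontal leg: A = 160 × 22 = 3520.00, centroid at (106.00, 11.00).
gusset: A = ½·40·80 = 1600.00, centroid at (39.33, 48.67).
ΣA = 7980.00 in²
ΣAX̄ = (2860.00)(13.00) + (3520.00)(106.00) + (1600.00)(39.33) = 473233.33 in³
ΣAȲ = (2860.00)(55.00) + (3520.00)(11.00) + (1600.00)(48.67) = 273886.67 in³
X̄ = 473233.33 / 7980.00 = 59.30 in
Ȳ = 273886.67 / 7980.00 = 34.32 in

X̄ = 59.30 in, Ȳ = 34.32 in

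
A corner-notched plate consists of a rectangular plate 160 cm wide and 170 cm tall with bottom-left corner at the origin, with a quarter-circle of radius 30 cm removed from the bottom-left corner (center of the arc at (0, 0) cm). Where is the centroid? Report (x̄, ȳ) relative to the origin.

x̄ = 81.79 cm, ȳ = 86.93 cm

plate: A = 160 × 170 = 27200.00, centroid at (80.00, 85.00).
removed quarter-circle: A = −¼π·30² = -706.86, centroid at (12.73, 12.73).
ΣA = 26493.14 cm²
ΣAx̄ = (27200.00)(80.00) + (-706.86)(12.73) = 2167000.00 cm³
ΣAȳ = (27200.00)(85.00) + (-706.86)(12.73) = 2303000.00 cm³
x̄ = 2167000.00 / 26493.14 = 81.79 cm
ȳ = 2303000.00 / 26493.14 = 86.93 cm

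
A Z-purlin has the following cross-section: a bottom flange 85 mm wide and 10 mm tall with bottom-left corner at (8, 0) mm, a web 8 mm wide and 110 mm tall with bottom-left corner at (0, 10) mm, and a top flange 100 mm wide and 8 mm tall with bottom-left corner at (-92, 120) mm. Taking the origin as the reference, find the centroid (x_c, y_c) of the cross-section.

bottom flange: A = 85 × 10 = 850.00, centroid at (50.50, 5.00).
web: A = 8 × 110 = 880.00, centroid at (4.00, 65.00).
top flange: A = 100 × 8 = 800.00, centroid at (-42.00, 124.00).
ΣA = 2530.00 mm²
ΣAx_c = (850.00)(50.50) + (880.00)(4.00) + (800.00)(-42.00) = 12845.00 mm³
ΣAy_c = (850.00)(5.00) + (880.00)(65.00) + (800.00)(124.00) = 160650.00 mm³
x_c = 12845.00 / 2530.00 = 5.08 mm
y_c = 160650.00 / 2530.00 = 63.50 mm

x_c = 5.08 mm, y_c = 63.50 mm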